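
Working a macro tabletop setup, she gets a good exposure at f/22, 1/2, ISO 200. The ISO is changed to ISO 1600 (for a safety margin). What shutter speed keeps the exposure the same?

ISO: 200 → 400 → 800 → 1600 — 3 stops higher (brighter).
Need 3 stops darker from the shutter speed: 1/2 → 1/4 → 1/8 → 1/15.

1/15s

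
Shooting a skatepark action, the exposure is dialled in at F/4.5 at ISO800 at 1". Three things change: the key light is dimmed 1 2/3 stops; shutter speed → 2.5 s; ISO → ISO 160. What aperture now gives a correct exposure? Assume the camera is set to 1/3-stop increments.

Scene light: 1 2/3 stops darker.
Shutter speed: 1 → 1.3 → 1.6 → 2 → 2.5 — 1 1/3 stops longer (brighter).
ISO: 800 → 640 → 500 → 400 → 320 → 250 → 200 → 160 — 2 1/3 stops lower (darker).
Net so far: 2 2/3 stops darker. Aperture: f/4.5 → f/4 → f/3.5 → f/3.2 → f/2.8 → f/2.5 → f/2.2 → f/2 → f/1.8.

f/1.8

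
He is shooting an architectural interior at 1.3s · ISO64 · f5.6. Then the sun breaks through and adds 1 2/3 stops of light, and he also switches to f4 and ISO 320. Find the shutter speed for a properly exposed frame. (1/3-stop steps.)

Scene light: 1 2/3 stops brighter.
Aperture: f/5.6 → f/5 → f/4.5 → f/4 — 1 stop larger aperture (brighter).
ISO: 64 → 80 → 100 → 125 → 160 → 200 → 250 → 320 — 2 1/3 stops higher (brighter).
Net so far: 5 stops brighter. Shutter speed: 1.3 → 1 → 0.8 → 0.6 → 0.5 → 0.4 → 0.3 → 1/4 → 1/5 → 1/6 → 1/8 → 1/10 → 1/13 → 1/15 → 1/20 → 1/25.

1/25s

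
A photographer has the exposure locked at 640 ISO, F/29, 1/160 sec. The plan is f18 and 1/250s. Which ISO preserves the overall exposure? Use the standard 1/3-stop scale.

Aperture: f/29 → f/25 → f/22 → f/20 → f/18 — 1 1/3 stops opened up (brighter).
Shutter speed: 1/160 → 1/200 → 1/250 — 2/3 stop faster (darker).
Net change so far: 2/3 stop brighter. Offset with the ISO: 640 → 500 → 400.

ISO 400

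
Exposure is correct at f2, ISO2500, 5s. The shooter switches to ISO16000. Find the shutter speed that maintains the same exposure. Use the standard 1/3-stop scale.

0.8 s

ISO: 2500 → 3200 → 4000 → 5000 → 6400 → 8000 → 10000 → 12800 → 16000 — 2 2/3 stops higher (brighter).
Need 2 2/3 stops darker from the shutter speed: 5 → 4 → 3.2 → 2.5 → 2 → 1.6 → 1.3 → 1 → 0.8.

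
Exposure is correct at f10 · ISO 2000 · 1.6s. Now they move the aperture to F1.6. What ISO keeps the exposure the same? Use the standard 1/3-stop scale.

Aperture: f/10 → f/9 → f/8 → f/7.1 → f/6.3 → f/5.6 → f/5 → f/4.5 → f/4 → f/3.5 → f/3.2 → f/2.8 → f/2.5 → f/2.2 → f/2 → f/1.8 → f/1.6 — 5 1/3 stops larger aperture (brighter).
Need 5 1/3 stops darker from the ISO: 2000 → 1600 → 1250 → 1000 → 800 → 640 → 500 → 400 → 320 → 250 → 200 → 160 → 125 → 100 → 80 → 64 → 50.

ISO 50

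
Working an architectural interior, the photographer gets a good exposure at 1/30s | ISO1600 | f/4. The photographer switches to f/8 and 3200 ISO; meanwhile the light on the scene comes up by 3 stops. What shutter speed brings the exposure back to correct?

1/125s

Scene light: 3 stops brighter.
Aperture: f/4 → f/5.6 → f/8 — 2 stops smaller aperture (darker).
ISO: 1600 → 3200 — 1 stop higher (brighter).
Net so far: 2 stops brighter. Shutter speed: 1/30 → 1/60 → 1/125.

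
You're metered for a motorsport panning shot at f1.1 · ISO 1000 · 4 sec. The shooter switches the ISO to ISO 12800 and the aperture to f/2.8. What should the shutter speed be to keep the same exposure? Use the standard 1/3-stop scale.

2 s

ISO: 1000 → 1250 → 1600 → 2000 → 2500 → 3200 → 4000 → 5000 → 6400 → 8000 → 10000 → 12800 — 3 2/3 stops raised (brighter).
Aperture: f/1.1 → f/1.2 → f/1.4 → f/1.6 → f/1.8 → f/2 → f/2.2 → f/2.5 → f/2.8 — 2 2/3 stops smaller aperture (darker).
Net change so far: 1 stop brighter. Offset with the shutter speed: 4 → 3.2 → 2.5 → 2.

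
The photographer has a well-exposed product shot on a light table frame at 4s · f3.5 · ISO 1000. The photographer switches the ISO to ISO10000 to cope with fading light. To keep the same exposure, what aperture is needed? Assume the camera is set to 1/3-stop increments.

ISO: 1000 → 1250 → 1600 → 2000 → 2500 → 3200 → 4000 → 5000 → 6400 → 8000 → 10000 — 3 1/3 stops raised (brighter).
Need 3 1/3 stops darker from the aperture: f/3.5 → f/4 → f/4.5 → f/5 → f/5.6 → f/6.3 → f/7.1 → f/8 → f/9 → f/10 → f/11.

f/11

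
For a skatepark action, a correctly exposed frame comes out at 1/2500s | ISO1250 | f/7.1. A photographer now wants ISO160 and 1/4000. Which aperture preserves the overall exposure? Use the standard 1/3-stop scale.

f/2

ISO: 1250 → 1000 → 800 → 640 → 500 → 400 → 320 → 250 → 200 → 160 — 3 stops dropped (darker).
Shutter speed: 1/2500 → 1/3200 → 1/4000 — 2/3 stop faster (darker).
Net change so far: 3 2/3 stops darker. Offset with the aperture: f/7.1 → f/6.3 → f/5.6 → f/5 → f/4.5 → f/4 → f/3.5 → f/3.2 → f/2.8 → f/2.5 → f/2.2 → f/2.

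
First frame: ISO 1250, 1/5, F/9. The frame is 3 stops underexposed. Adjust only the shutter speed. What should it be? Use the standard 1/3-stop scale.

1.6 s

Underexposed by 3 stops → need 3 stops brighter.
Shutter speed: 1/5 → 1/4 → 0.3 → 0.4 → 0.5 → 0.6 → 0.8 → 1 → 1.3 → 1.6.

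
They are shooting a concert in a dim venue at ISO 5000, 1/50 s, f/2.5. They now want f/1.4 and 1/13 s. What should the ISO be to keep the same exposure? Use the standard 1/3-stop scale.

Aperture: f/2.5 → f/2.2 → f/2 → f/1.8 → f/1.6 → f/1.4 — 1 2/3 stops wider (brighter).
Shutter speed: 1/50 → 1/40 → 1/30 → 1/25 → 1/20 → 1/15 → 1/13 — 2 stops longer (brighter).
Net change so far: 3 2/3 stops brighter. Offset with the ISO: 5000 → 4000 → 3200 → 2500 → 2000 → 1600 → 1250 → 1000 → 800 → 640 → 500 → 400.

ISO 400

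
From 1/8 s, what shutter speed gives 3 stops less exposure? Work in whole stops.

1/60s

Shutter speed: 1/8 → 1/15 → 1/30 → 1/60 — 3 stops shorter (darker).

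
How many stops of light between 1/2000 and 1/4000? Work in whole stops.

1/2000 → 1/4000 — count the steps: 1 stop.

1 stop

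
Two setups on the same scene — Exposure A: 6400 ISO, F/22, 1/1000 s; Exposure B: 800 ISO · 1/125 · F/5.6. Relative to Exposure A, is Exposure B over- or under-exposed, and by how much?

4 stops brighter

Aperture: f/22 → f/16 → f/11 → f/8 → f/5.6 — 4 stops larger aperture (brighter).
Shutter speed: 1/1000 → 1/500 → 1/250 → 1/125 — 3 stops longer (brighter).
ISO: 6400 → 3200 → 1600 → 800 — 3 stops dropped (darker).
Net: +4 +3 −3 = +4 stops.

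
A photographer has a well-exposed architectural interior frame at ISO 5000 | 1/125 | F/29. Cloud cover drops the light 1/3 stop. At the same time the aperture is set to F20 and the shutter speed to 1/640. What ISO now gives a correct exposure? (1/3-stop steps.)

Scene light: 1/3 stop darker.
Aperture: f/29 → f/25 → f/22 → f/20 — 1 stop wider (brighter).
Shutter speed: 1/125 → 1/160 → 1/200 → 1/250 → 1/320 → 1/400 → 1/500 → 1/640 — 2 1/3 stops shorter (darker).
Net so far: 1 2/3 stops darker. ISO: 5000 → 6400 → 8000 → 10000 → 12800 → 16000.

ISO 16000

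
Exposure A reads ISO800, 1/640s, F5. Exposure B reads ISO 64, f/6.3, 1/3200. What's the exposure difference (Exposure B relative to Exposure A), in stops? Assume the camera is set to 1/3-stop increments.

Aperture: f/5 → f/5.6 → f/6.3 — 2/3 stop smaller aperture (darker).
Shutter speed: 1/640 → 1/800 → 1/1000 → 1/1250 → 1/1600 → 1/2000 → 1/2500 → 1/3200 — 2 1/3 stops shorter (darker).
ISO: 800 → 640 → 500 → 400 → 320 → 250 → 200 → 160 → 125 → 100 → 80 → 64 — 3 2/3 stops dropped (darker).
Net: −2/3 −2 1/3 −3 2/3 = −6 2/3 stops.

6 2/3 stops darker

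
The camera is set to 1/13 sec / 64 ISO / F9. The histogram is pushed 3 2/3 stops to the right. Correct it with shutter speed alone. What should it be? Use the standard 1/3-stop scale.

1/160s

Overexposed by 3 2/3 stops → need 3 2/3 stops darker.
Shutter speed: 1/13 → 1/15 → 1/20 → 1/25 → 1/30 → 1/40 → 1/50 → 1/60 → 1/80 → 1/100 → 1/125 → 1/160.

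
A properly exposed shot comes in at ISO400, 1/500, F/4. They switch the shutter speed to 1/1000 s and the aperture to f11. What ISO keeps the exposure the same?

Shutter speed: 1/500 → 1/1000 — 1 stop faster (darker).
Aperture: f/4 → f/5.6 → f/8 → f/11 — 3 stops stopped down (darker).
Net change so far: 4 stops darker. Offset with the ISO: 400 → 800 → 1600 → 3200 → 6400.

ISO 6400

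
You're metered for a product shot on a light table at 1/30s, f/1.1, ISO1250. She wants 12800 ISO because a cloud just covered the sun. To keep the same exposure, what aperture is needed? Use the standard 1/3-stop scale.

f/3.5

ISO: 1250 → 1600 → 2000 → 2500 → 3200 → 4000 → 5000 → 6400 → 8000 → 10000 → 12800 — 3 1/3 stops higher (brighter).
Need 3 1/3 stops darker from the aperture: f/1.1 → f/1.2 → f/1.4 → f/1.6 → f/1.8 → f/2 → f/2.2 → f/2.5 → f/2.8 → f/3.2 → f/3.5.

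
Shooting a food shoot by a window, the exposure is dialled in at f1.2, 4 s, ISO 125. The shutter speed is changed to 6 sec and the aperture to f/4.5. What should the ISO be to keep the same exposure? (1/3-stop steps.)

ISO 1000

Shutter speed: 4 → 5 → 6 — 2/3 stop slower (brighter).
Aperture: f/1.2 → f/1.4 → f/1.6 → f/1.8 → f/2 → f/2.2 → f/2.5 → f/2.8 → f/3.2 → f/3.5 → f/4 → f/4.5 — 3 2/3 stops narrower (darker).
Net change so far: 3 stops darker. Offset with the ISO: 125 → 160 → 200 → 250 → 320 → 400 → 500 → 640 → 800 → 1000.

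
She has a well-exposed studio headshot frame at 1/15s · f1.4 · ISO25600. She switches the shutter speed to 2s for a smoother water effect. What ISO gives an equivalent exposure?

Shutter speed: 1/15 → 1/8 → 1/4 → 1/2 → 1 → 2 — 5 stops slower (brighter).
Need 5 stops darker from the ISO: 25600 → 12800 → 6400 → 3200 → 1600 → 800.

ISO 800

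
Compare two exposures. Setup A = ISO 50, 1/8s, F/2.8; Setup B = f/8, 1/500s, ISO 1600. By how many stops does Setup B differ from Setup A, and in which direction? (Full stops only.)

4 stops darker

Aperture: f/2.8 → f/4 → f/5.6 → f/8 — 3 stops smaller aperture (darker).
Shutter speed: 1/8 → 1/15 → 1/30 → 1/60 → 1/125 → 1/250 → 1/500 — 6 stops shorter (darker).
ISO: 50 → 100 → 200 → 400 → 800 → 1600 — 5 stops raised (brighter).
Net: −3 −6 +5 = −4 stops.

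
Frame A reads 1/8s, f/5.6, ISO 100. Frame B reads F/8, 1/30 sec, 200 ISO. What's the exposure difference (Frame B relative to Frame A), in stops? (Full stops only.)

2 stops darker

Aperture: f/5.6 → f/8 — 1 stop smaller aperture (darker).
Shutter speed: 1/8 → 1/15 → 1/30 — 2 stops faster (darker).
ISO: 100 → 200 — 1 stop higher (brighter).
Net: −1 −2 +1 = −2 stops.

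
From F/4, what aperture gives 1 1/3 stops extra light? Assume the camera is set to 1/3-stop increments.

Aperture: f/4 → f/3.5 → f/3.2 → f/2.8 → f/2.5 — 1 1/3 stops wider (brighter).

f/2.5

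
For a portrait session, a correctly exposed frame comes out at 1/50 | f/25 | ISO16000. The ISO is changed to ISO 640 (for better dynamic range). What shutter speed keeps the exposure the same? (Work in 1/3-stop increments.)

0.5 s

ISO: 16000 → 12800 → 10000 → 8000 → 6400 → 5000 → 4000 → 3200 → 2500 → 2000 → 1600 → 1250 → 1000 → 800 → 640 — 4 2/3 stops dropped (darker).
Need 4 2/3 stops brighter from the shutter speed: 1/50 → 1/40 → 1/30 → 1/25 → 1/20 → 1/15 → 1/13 → 1/10 → 1/8 → 1/6 → 1/5 → 1/4 → 0.3 → 0.4 → 0.5.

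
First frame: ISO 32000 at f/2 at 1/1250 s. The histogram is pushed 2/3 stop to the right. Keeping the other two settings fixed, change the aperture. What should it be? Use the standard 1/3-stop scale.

f/2.5

Overexposed by 2/3 stop → need 2/3 stop darker.
Aperture: f/2 → f/2.2 → f/2.5.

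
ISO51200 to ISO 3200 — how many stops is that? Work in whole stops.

4 stops

51200 → 25600 → 12800 → 6400 → 3200 — count the steps: 4 stops.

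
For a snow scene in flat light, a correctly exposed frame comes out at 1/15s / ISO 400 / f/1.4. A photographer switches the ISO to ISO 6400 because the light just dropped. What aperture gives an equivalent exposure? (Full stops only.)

f/5.6

ISO: 400 → 800 → 1600 → 3200 → 6400 — 4 stops higher (brighter).
Need 4 stops darker from the aperture: f/1.4 → f/2 → f/2.8 → f/4 → f/5.6.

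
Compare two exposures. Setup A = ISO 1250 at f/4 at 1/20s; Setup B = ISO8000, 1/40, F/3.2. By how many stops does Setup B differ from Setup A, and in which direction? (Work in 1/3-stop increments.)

2 1/3 stops brighter

Aperture: f/4 → f/3.5 → f/3.2 — 2/3 stop larger aperture (brighter).
Shutter speed: 1/20 → 1/25 → 1/30 → 1/40 — 1 stop faster (darker).
ISO: 1250 → 1600 → 2000 → 2500 → 3200 → 4000 → 5000 → 6400 → 8000 — 2 2/3 stops higher (brighter).
Net: +2/3 −1 +2 2/3 = +2 1/3 stops.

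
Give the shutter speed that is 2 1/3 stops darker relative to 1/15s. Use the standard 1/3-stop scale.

1/80s

Shutter speed: 1/15 → 1/20 → 1/25 → 1/30 → 1/40 → 1/50 → 1/60 → 1/80 — 2 1/3 stops shorter (darker).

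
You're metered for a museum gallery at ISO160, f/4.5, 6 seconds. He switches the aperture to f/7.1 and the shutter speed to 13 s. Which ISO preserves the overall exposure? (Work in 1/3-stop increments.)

ISO 200

Aperture: f/4.5 → f/5 → f/5.6 → f/6.3 → f/7.1 — 1 1/3 stops stopped down (darker).
Shutter speed: 6 → 8 → 10 → 13 — 1 stop slower (brighter).
Net change so far: 1/3 stop darker. Offset with the ISO: 160 → 200.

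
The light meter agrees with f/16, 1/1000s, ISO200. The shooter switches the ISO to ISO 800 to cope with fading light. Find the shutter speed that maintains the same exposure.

1/4000s

ISO: 200 → 400 → 800 — 2 stops higher (brighter).
Need 2 stops darker from the shutter speed: 1/1000 → 1/2000 → 1/4000.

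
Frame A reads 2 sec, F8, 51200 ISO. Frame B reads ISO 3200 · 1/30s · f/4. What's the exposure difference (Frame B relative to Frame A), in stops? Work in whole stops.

Aperture: f/8 → f/5.6 → f/4 — 2 stops wider (brighter).
Shutter speed: 2 → 1 → 1/2 → 1/4 → 1/8 → 1/15 → 1/30 — 6 stops shorter (darker).
ISO: 51200 → 25600 → 12800 → 6400 → 3200 — 4 stops lower (darker).
Net: +2 −6 −4 = −8 stops.

8 stops darker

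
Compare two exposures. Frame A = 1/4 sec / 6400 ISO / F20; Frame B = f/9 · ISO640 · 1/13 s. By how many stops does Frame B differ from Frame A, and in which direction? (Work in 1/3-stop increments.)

Aperture: f/20 → f/18 → f/16 → f/14 → f/13 → f/11 → f/10 → f/9 — 2 1/3 stops larger aperture (brighter).
Shutter speed: 1/4 → 1/5 → 1/6 → 1/8 → 1/10 → 1/13 — 1 2/3 stops faster (darker).
ISO: 6400 → 5000 → 4000 → 3200 → 2500 → 2000 → 1600 → 1250 → 1000 → 800 → 640 — 3 1/3 stops lower (darker).
Net: +2 1/3 −1 2/3 −3 1/3 = −2 2/3 stops.

2 2/3 stops darker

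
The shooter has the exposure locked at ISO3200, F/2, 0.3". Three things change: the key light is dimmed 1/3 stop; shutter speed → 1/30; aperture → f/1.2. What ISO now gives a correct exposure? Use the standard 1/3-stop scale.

Scene light: 1/3 stop darker.
Shutter speed: 0.3 → 1/4 → 1/5 → 1/6 → 1/8 → 1/10 → 1/13 → 1/15 → 1/20 → 1/25 → 1/30 — 3 1/3 stops faster (darker).
Aperture: f/2 → f/1.8 → f/1.6 → f/1.4 → f/1.2 — 1 1/3 stops larger aperture (brighter).
Net so far: 2 1/3 stops darker. ISO: 3200 → 4000 → 5000 → 6400 → 8000 → 10000 → 12800 → 16000.

ISO 16000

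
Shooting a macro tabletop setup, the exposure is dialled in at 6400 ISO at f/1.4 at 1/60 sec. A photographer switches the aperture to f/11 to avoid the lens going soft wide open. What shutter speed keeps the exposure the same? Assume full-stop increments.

Aperture: f/1.4 → f/2 → f/2.8 → f/4 → f/5.6 → f/8 → f/11 — 6 stops narrower (darker).
Need 6 stops brighter from the shutter speed: 1/60 → 1/30 → 1/15 → 1/8 → 1/4 → 1/2 → 1.

1 s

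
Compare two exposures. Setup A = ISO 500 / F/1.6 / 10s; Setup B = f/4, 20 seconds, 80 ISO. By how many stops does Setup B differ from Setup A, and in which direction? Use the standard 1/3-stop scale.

Aperture: f/1.6 → f/1.8 → f/2 → f/2.2 → f/2.5 → f/2.8 → f/3.2 → f/3.5 → f/4 — 2 2/3 stops narrower (darker).
Shutter speed: 10 → 13 → 15 → 20 — 1 stop slower (brighter).
ISO: 500 → 400 → 320 → 250 → 200 → 160 → 125 → 100 → 80 — 2 2/3 stops lower (darker).
Net: −2 2/3 +1 −2 2/3 = −4 1/3 stops.

4 1/3 stops darker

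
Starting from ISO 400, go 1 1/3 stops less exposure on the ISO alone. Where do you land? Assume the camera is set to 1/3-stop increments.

ISO: 400 → 320 → 250 → 200 → 160 — 1 1/3 stops dropped (darker).

ISO 160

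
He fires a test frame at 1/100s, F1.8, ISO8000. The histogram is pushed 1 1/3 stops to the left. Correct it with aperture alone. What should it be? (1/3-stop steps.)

Underexposed by 1 1/3 stops → need 1 1/3 stops brighter.
Aperture: f/1.8 → f/1.6 → f/1.4 → f/1.2 → f/1.1.

f/1.1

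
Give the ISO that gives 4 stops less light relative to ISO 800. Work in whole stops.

ISO: 800 → 400 → 200 → 100 → 50 — 4 stops dropped (darker).

ISO 50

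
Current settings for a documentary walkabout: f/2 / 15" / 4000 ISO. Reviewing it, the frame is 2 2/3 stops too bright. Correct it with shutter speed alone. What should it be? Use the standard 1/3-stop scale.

2.5 s

Overexposed by 2 2/3 stops → need 2 2/3 stops darker.
Shutter speed: 15 → 13 → 10 → 8 → 6 → 5 → 4 → 3.2 → 2.5.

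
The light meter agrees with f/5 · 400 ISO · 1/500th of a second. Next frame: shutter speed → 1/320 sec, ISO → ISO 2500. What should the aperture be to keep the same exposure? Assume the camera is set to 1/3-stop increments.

f/16

Shutter speed: 1/500 → 1/400 → 1/320 — 2/3 stop slower (brighter).
ISO: 400 → 500 → 640 → 800 → 1000 → 1250 → 1600 → 2000 → 2500 — 2 2/3 stops higher (brighter).
Net change so far: 3 1/3 stops brighter. Offset with the aperture: f/5 → f/5.6 → f/6.3 → f/7.1 → f/8 → f/9 → f/10 → f/11 → f/13 → f/14 → f/16.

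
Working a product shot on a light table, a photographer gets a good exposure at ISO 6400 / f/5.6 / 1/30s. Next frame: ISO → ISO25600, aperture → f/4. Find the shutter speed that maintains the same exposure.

1/250s

ISO: 6400 → 12800 → 25600 — 2 stops raised (brighter).
Aperture: f/5.6 → f/4 — 1 stop wider (brighter).
Net change so far: 3 stops brighter. Offset with the shutter speed: 1/30 → 1/60 → 1/125 → 1/250.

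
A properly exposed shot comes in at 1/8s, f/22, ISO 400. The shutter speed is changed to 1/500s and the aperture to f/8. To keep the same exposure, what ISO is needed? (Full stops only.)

Shutter speed: 1/8 → 1/15 → 1/30 → 1/60 → 1/125 → 1/250 → 1/500 — 6 stops shorter (darker).
Aperture: f/22 → f/16 → f/11 → f/8 — 3 stops opened up (brighter).
Net change so far: 3 stops darker. Offset with the ISO: 400 → 800 → 1600 → 3200.

ISO 3200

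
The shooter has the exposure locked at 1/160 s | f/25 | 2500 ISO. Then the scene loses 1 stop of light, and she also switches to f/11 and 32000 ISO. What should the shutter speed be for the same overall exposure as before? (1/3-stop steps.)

1/5000s

Scene light: 1 stop darker.
Aperture: f/25 → f/22 → f/20 → f/18 → f/16 → f/14 → f/13 → f/11 — 2 1/3 stops opened up (brighter).
ISO: 2500 → 3200 → 4000 → 5000 → 6400 → 8000 → 10000 → 12800 → 16000 → 20000 → 25600 → 32000 — 3 2/3 stops raised (brighter).
Net so far: 5 stops brighter. Shutter speed: 1/160 → 1/200 → 1/250 → 1/320 → 1/400 → 1/500 → 1/640 → 1/800 → 1/1000 → 1/1250 → 1/1600 → 1/2000 → 1/2500 → 1/3200 → 1/4000 → 1/5000.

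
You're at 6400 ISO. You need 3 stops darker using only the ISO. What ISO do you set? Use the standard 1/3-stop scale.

ISO: 6400 → 5000 → 4000 → 3200 → 2500 → 2000 → 1600 → 1250 → 1000 → 800 — 3 stops dropped (darker).

ISO 800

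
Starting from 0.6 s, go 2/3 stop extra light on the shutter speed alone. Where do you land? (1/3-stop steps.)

1 s

Shutter speed: 0.6 → 0.8 → 1 — 2/3 stop slower (brighter).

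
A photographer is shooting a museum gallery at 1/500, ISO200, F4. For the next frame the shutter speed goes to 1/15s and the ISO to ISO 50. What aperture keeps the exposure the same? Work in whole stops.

f/11

Shutter speed: 1/500 → 1/250 → 1/125 → 1/60 → 1/30 → 1/15 — 5 stops longer (brighter).
ISO: 200 → 100 → 50 — 2 stops dropped (darker).
Net change so far: 3 stops brighter. Offset with the aperture: f/4 → f/5.6 → f/8 → f/11.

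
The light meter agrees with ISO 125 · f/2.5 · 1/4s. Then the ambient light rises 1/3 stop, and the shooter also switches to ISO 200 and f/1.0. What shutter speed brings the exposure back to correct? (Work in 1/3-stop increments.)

1/50s

Scene light: 1/3 stop brighter.
ISO: 125 → 160 → 200 — 2/3 stop raised (brighter).
Aperture: f/2.5 → f/2.2 → f/2 → f/1.8 → f/1.6 → f/1.4 → f/1.2 → f/1.1 → f/1.0 — 2 2/3 stops opened up (brighter).
Net so far: 3 2/3 stops brighter. Shutter speed: 1/4 → 1/5 → 1/6 → 1/8 → 1/10 → 1/13 → 1/15 → 1/20 → 1/25 → 1/30 → 1/40 → 1/50.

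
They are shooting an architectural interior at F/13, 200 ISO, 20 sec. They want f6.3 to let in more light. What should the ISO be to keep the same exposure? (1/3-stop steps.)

ISO 50

Aperture: f/13 → f/11 → f/10 → f/9 → f/8 → f/7.1 → f/6.3 — 2 stops opened up (brighter).
Need 2 stops darker from the ISO: 200 → 160 → 125 → 100 → 80 → 64 → 50.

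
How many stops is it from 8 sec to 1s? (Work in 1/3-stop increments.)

3 stops

8 → 6 → 5 → 4 → 3.2 → 2.5 → 2 → 1.6 → 1.3 → 1 — count the steps: 9 third-stops = 3 stops.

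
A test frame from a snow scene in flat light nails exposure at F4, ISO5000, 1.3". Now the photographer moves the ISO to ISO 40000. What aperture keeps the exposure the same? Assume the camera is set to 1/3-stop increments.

f/11

ISO: 5000 → 6400 → 8000 → 10000 → 12800 → 16000 → 20000 → 25600 → 32000 → 40000 — 3 stops higher (brighter).
Need 3 stops darker from the aperture: f/4 → f/4.5 → f/5 → f/5.6 → f/6.3 → f/7.1 → f/8 → f/9 → f/10 → f/11.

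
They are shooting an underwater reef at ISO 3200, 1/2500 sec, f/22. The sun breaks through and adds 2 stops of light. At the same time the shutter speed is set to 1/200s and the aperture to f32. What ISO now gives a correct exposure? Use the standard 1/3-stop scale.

Scene light: 2 stops brighter.
Shutter speed: 1/2500 → 1/2000 → 1/1600 → 1/1250 → 1/1000 → 1/800 → 1/640 → 1/500 → 1/400 → 1/320 → 1/250 → 1/200 — 3 2/3 stops slower (brighter).
Aperture: f/22 → f/25 → f/29 → f/32 — 1 stop stopped down (darker).
Net so far: 4 2/3 stops brighter. ISO: 3200 → 2500 → 2000 → 1600 → 1250 → 1000 → 800 → 640 → 500 → 400 → 320 → 250 → 200 → 160 → 125.

ISO 125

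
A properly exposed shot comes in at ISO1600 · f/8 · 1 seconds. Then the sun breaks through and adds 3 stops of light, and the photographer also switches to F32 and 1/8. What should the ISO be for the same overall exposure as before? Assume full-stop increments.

Scene light: 3 stops brighter.
Aperture: f/8 → f/11 → f/16 → f/22 → f/32 — 4 stops smaller aperture (darker).
Shutter speed: 1 → 1/2 → 1/4 → 1/8 — 3 stops faster (darker).
Net so far: 4 stops darker. ISO: 1600 → 3200 → 6400 → 12800 → 25600.

ISO 25600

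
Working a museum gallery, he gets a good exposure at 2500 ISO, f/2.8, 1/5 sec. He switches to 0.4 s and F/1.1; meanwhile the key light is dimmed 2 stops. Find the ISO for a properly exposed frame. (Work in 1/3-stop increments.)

Scene light: 2 stops darker.
Shutter speed: 1/5 → 1/4 → 0.3 → 0.4 — 1 stop longer (brighter).
Aperture: f/2.8 → f/2.5 → f/2.2 → f/2 → f/1.8 → f/1.6 → f/1.4 → f/1.2 → f/1.1 — 2 2/3 stops opened up (brighter).
Net so far: 1 2/3 stops brighter. ISO: 2500 → 2000 → 1600 → 1250 → 1000 → 800.

ISO 800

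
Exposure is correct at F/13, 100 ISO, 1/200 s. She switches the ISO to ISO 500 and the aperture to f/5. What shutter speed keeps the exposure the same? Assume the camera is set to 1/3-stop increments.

ISO: 100 → 125 → 160 → 200 → 250 → 320 → 400 → 500 — 2 1/3 stops raised (brighter).
Aperture: f/13 → f/11 → f/10 → f/9 → f/8 → f/7.1 → f/6.3 → f/5.6 → f/5 — 2 2/3 stops opened up (brighter).
Net change so far: 5 stops brighter. Offset with the shutter speed: 1/200 → 1/250 → 1/320 → 1/400 → 1/500 → 1/640 → 1/800 → 1/1000 → 1/1250 → 1/1600 → 1/2000 → 1/2500 → 1/3200 → 1/4000 → 1/5000 → 1/6400.

1/6400s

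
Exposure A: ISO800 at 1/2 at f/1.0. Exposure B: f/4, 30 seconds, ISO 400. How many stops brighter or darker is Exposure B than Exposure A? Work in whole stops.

Aperture: f/1.0 → f/1.4 → f/2 → f/2.8 → f/4 — 4 stops stopped down (darker).
Shutter speed: 1/2 → 1 → 2 → 4 → 8 → 15 → 30 — 6 stops slower (brighter).
ISO: 800 → 400 — 1 stop lower (darker).
Net: −4 +6 −1 = +1 stop.

1 stop brighter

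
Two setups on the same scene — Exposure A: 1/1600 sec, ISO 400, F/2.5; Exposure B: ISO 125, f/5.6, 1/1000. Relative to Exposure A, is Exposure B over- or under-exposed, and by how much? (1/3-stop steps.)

Aperture: f/2.5 → f/2.8 → f/3.2 → f/3.5 → f/4 → f/4.5 → f/5 → f/5.6 — 2 1/3 stops narrower (darker).
Shutter speed: 1/1600 → 1/1250 → 1/1000 — 2/3 stop longer (brighter).
ISO: 400 → 320 → 250 → 200 → 160 → 125 — 1 2/3 stops dropped (darker).
Net: −2 1/3 +2/3 −1 2/3 = −3 1/3 stops.

3 1/3 stops darker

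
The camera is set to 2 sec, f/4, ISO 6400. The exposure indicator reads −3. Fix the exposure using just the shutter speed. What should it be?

Underexposed by 3 stops → need 3 stops brighter.
Shutter speed: 2 → 4 → 8 → 15.

15 s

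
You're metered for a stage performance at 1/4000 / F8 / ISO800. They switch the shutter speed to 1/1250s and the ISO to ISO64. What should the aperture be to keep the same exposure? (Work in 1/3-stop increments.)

Shutter speed: 1/4000 → 1/3200 → 1/2500 → 1/2000 → 1/1600 → 1/1250 — 1 2/3 stops slower (brighter).
ISO: 800 → 640 → 500 → 400 → 320 → 250 → 200 → 160 → 125 → 100 → 80 → 64 — 3 2/3 stops dropped (darker).
Net change so far: 2 stops darker. Offset with the aperture: f/8 → f/7.1 → f/6.3 → f/5.6 → f/5 → f/4.5 → f/4.

f/4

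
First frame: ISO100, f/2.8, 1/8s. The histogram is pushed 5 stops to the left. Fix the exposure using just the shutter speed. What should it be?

Underexposed by 5 stops → need 5 stops brighter.
Shutter speed: 1/8 → 1/4 → 1/2 → 1 → 2 → 4.

4 s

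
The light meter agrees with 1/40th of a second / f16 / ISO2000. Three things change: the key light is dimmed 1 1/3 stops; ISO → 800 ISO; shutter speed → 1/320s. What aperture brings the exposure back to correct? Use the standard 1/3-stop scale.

f/2.2

Scene light: 1 1/3 stops darker.
ISO: 2000 → 1600 → 1250 → 1000 → 800 — 1 1/3 stops dropped (darker).
Shutter speed: 1/40 → 1/50 → 1/60 → 1/80 → 1/100 → 1/125 → 1/160 → 1/200 → 1/250 → 1/320 — 3 stops faster (darker).
Net so far: 5 2/3 stops darker. Aperture: f/16 → f/14 → f/13 → f/11 → f/10 → f/9 → f/8 → f/7.1 → f/6.3 → f/5.6 → f/5 → f/4.5 → f/4 → f/3.5 → f/3.2 → f/2.8 → f/2.5 → f/2.2.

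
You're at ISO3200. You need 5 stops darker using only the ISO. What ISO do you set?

ISO: 3200 → 1600 → 800 → 400 → 200 → 100 — 5 stops dropped (darker).

ISO 100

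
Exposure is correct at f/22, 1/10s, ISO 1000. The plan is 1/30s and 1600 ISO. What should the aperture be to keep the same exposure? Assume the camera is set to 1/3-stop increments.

Shutter speed: 1/10 → 1/13 → 1/15 → 1/20 → 1/25 → 1/30 — 1 2/3 stops faster (darker).
ISO: 1000 → 1250 → 1600 — 2/3 stop raised (brighter).
Net change so far: 1 stop darker. Offset with the aperture: f/22 → f/20 → f/18 → f/16.

f/16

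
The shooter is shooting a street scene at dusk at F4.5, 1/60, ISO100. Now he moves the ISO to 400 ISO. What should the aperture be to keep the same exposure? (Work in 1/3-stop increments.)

ISO: 100 → 125 → 160 → 200 → 250 → 320 → 400 — 2 stops raised (brighter).
Need 2 stops darker from the aperture: f/4.5 → f/5 → f/5.6 → f/6.3 → f/7.1 → f/8 → f/9.

f/9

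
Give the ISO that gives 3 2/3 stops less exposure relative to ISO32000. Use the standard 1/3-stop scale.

ISO: 32000 → 25600 → 20000 → 16000 → 12800 → 10000 → 8000 → 6400 → 5000 → 4000 → 3200 → 2500 — 3 2/3 stops dropped (darker).

ISO 2500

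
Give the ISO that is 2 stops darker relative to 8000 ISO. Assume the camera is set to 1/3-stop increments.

ISO 2000

ISO: 8000 → 6400 → 5000 → 4000 → 3200 → 2500 → 2000 — 2 stops dropped (darker).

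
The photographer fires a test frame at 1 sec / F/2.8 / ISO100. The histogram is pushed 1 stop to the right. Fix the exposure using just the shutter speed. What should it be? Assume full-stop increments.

Overexposed by 1 stop → need 1 stop darker.
Shutter speed: 1 → 1/2.

1/2s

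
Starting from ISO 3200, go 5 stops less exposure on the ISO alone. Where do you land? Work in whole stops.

ISO 100

ISO: 3200 → 1600 → 800 → 400 → 200 → 100 — 5 stops dropped (darker).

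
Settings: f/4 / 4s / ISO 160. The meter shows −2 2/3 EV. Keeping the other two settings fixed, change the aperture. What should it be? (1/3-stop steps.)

Underexposed by 2 2/3 stops → need 2 2/3 stops brighter.
Aperture: f/4 → f/3.5 → f/3.2 → f/2.8 → f/2.5 → f/2.2 → f/2 → f/1.8 → f/1.6.

f/1.6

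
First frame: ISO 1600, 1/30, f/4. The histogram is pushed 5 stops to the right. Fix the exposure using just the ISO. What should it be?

ISO 50

Overexposed by 5 stops → need 5 stops darker.
ISO: 1600 → 800 → 400 → 200 → 100 → 50.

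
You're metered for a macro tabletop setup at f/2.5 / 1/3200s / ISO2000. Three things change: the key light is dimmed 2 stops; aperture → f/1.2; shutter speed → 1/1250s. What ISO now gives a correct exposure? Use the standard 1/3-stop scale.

Scene light: 2 stops darker.
Aperture: f/2.5 → f/2.2 → f/2 → f/1.8 → f/1.6 → f/1.4 → f/1.2 — 2 stops opened up (brighter).
Shutter speed: 1/3200 → 1/2500 → 1/2000 → 1/1600 → 1/1250 — 1 1/3 stops slower (brighter).
Net so far: 1 1/3 stops brighter. ISO: 2000 → 1600 → 1250 → 1000 → 800.

ISO 800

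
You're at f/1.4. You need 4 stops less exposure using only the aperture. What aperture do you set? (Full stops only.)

f/5.6

Aperture: f/1.4 → f/2 → f/2.8 → f/4 → f/5.6 — 4 stops stopped down (darker).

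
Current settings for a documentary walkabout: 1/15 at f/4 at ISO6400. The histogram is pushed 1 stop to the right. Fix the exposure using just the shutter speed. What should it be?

1/30s

Overexposed by 1 stop → need 1 stop darker.
Shutter speed: 1/15 → 1/30.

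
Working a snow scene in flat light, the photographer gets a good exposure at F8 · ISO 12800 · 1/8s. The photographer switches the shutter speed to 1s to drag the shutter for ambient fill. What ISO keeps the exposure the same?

Shutter speed: 1/8 → 1/4 → 1/2 → 1 — 3 stops longer (brighter).
Need 3 stops darker from the ISO: 12800 → 6400 → 3200 → 1600.

ISO 1600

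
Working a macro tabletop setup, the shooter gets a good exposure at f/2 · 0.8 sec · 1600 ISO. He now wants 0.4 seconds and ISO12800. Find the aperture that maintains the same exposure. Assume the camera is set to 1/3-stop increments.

f/4

Shutter speed: 0.8 → 0.6 → 0.5 → 0.4 — 1 stop faster (darker).
ISO: 1600 → 2000 → 2500 → 3200 → 4000 → 5000 → 6400 → 8000 → 10000 → 12800 — 3 stops raised (brighter).
Net change so far: 2 stops brighter. Offset with the aperture: f/2 → f/2.2 → f/2.5 → f/2.8 → f/3.2 → f/3.5 → f/4.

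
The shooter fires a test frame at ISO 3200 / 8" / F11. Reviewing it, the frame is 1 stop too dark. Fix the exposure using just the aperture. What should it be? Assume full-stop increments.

f/8

Underexposed by 1 stop → need 1 stop brighter.
Aperture: f/11 → f/8.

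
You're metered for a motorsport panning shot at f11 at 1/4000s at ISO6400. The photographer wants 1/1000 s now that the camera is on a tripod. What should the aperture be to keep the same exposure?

Shutter speed: 1/4000 → 1/2000 → 1/1000 — 2 stops slower (brighter).
Need 2 stops darker from the aperture: f/11 → f/16 → f/22.

f/22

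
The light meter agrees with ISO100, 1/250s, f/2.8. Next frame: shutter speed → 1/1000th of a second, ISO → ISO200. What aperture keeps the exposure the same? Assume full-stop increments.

Shutter speed: 1/250 → 1/500 → 1/1000 — 2 stops shorter (darker).
ISO: 100 → 200 — 1 stop raised (brighter).
Net change so far: 1 stop darker. Offset with the aperture: f/2.8 → f/2.

f/2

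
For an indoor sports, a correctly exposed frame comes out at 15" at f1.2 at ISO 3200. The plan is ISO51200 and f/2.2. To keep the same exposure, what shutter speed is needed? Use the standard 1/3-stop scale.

3.2 s

ISO: 3200 → 4000 → 5000 → 6400 → 8000 → 10000 → 12800 → 16000 → 20000 → 25600 → 32000 → 40000 → 51200 — 4 stops higher (brighter).
Aperture: f/1.2 → f/1.4 → f/1.6 → f/1.8 → f/2 → f/2.2 — 1 2/3 stops narrower (darker).
Net change so far: 2 1/3 stops brighter. Offset with the shutter speed: 15 → 13 → 10 → 8 → 6 → 5 → 4 → 3.2.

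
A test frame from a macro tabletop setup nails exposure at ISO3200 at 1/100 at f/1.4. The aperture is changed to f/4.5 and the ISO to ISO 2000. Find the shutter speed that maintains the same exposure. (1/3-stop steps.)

1/6s

Aperture: f/1.4 → f/1.6 → f/1.8 → f/2 → f/2.2 → f/2.5 → f/2.8 → f/3.2 → f/3.5 → f/4 → f/4.5 — 3 1/3 stops smaller aperture (darker).
ISO: 3200 → 2500 → 2000 — 2/3 stop dropped (darker).
Net change so far: 4 stops darker. Offset with the shutter speed: 1/100 → 1/80 → 1/60 → 1/50 → 1/40 → 1/30 → 1/25 → 1/20 → 1/15 → 1/13 → 1/10 → 1/8 → 1/6.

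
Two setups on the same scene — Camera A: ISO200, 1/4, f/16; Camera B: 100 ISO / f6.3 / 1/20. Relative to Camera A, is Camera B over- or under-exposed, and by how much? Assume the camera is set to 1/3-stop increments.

Aperture: f/16 → f/14 → f/13 → f/11 → f/10 → f/9 → f/8 → f/7.1 → f/6.3 — 2 2/3 stops opened up (brighter).
Shutter speed: 1/4 → 1/5 → 1/6 → 1/8 → 1/10 → 1/13 → 1/15 → 1/20 — 2 1/3 stops shorter (darker).
ISO: 200 → 160 → 125 → 100 — 1 stop lower (darker).
Net: +2 2/3 −2 1/3 −1 = −2/3 stops.

2/3 stop darker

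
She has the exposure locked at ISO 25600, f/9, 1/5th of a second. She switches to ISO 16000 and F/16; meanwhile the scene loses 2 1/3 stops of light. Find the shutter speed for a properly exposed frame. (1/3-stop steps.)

Scene light: 2 1/3 stops darker.
ISO: 25600 → 20000 → 16000 — 2/3 stop lower (darker).
Aperture: f/9 → f/10 → f/11 → f/13 → f/14 → f/16 — 1 2/3 stops narrower (darker).
Net so far: 4 2/3 stops darker. Shutter speed: 1/5 → 1/4 → 0.3 → 0.4 → 0.5 → 0.6 → 0.8 → 1 → 1.3 → 1.6 → 2 → 2.5 → 3.2 → 4 → 5.

5 s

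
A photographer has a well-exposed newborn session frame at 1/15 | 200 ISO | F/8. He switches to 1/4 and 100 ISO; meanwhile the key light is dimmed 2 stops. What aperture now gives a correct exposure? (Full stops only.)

Scene light: 2 stops darker.
Shutter speed: 1/15 → 1/8 → 1/4 — 2 stops longer (brighter).
ISO: 200 → 100 — 1 stop lower (darker).
Net so far: 1 stop darker. Aperture: f/8 → f/5.6.

f/5.6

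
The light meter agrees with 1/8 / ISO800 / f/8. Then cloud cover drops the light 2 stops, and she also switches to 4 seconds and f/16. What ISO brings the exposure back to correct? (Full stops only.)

Scene light: 2 stops darker.
Shutter speed: 1/8 → 1/4 → 1/2 → 1 → 2 → 4 — 5 stops longer (brighter).
Aperture: f/8 → f/11 → f/16 — 2 stops stopped down (darker).
Net so far: 1 stop brighter. ISO: 800 → 400.

ISO 400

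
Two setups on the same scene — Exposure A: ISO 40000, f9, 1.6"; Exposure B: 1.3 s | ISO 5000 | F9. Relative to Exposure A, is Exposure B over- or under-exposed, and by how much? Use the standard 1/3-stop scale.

3 1/3 stops darker

Aperture: unchanged.
Shutter speed: 1.6 → 1.3 — 1/3 stop shorter (darker).
ISO: 40000 → 32000 → 25600 → 20000 → 16000 → 12800 → 10000 → 8000 → 6400 → 5000 — 3 stops dropped (darker).
Net: −1/3 −3 = −3 1/3 stops.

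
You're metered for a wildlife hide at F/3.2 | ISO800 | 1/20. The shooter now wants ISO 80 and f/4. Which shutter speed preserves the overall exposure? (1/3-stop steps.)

0.8 s

ISO: 800 → 640 → 500 → 400 → 320 → 250 → 200 → 160 → 125 → 100 → 80 — 3 1/3 stops dropped (darker).
Aperture: f/3.2 → f/3.5 → f/4 — 2/3 stop stopped down (darker).
Net change so far: 4 stops darker. Offset with the shutter speed: 1/20 → 1/15 → 1/13 → 1/10 → 1/8 → 1/6 → 1/5 → 1/4 → 0.3 → 0.4 → 0.5 → 0.6 → 0.8.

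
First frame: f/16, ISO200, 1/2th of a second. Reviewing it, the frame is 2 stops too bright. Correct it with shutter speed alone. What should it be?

1/8s

Overexposed by 2 stops → need 2 stops darker.
Shutter speed: 1/2 → 1/4 → 1/8.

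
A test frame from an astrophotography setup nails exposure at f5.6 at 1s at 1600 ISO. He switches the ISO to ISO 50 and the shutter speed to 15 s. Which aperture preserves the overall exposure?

f/4

ISO: 1600 → 800 → 400 → 200 → 100 → 50 — 5 stops dropped (darker).
Shutter speed: 1 → 2 → 4 → 8 → 15 — 4 stops slower (brighter).
Net change so far: 1 stop darker. Offset with the aperture: f/5.6 → f/4.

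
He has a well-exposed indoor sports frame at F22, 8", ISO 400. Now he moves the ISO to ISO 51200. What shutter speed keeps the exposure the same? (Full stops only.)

1/15s

ISO: 400 → 800 → 1600 → 3200 → 6400 → 12800 → 25600 → 51200 — 7 stops raised (brighter).
Need 7 stops darker from the shutter speed: 8 → 4 → 2 → 1 → 1/2 → 1/4 → 1/8 → 1/15.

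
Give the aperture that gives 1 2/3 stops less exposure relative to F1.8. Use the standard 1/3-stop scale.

Aperture: f/1.8 → f/2 → f/2.2 → f/2.5 → f/2.8 → f/3.2 — 1 2/3 stops stopped down (darker).

f/3.2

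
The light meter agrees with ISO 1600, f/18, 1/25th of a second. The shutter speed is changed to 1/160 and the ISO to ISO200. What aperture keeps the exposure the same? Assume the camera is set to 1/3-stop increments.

f/2.5

Shutter speed: 1/25 → 1/30 → 1/40 → 1/50 → 1/60 → 1/80 → 1/100 → 1/125 → 1/160 — 2 2/3 stops faster (darker).
ISO: 1600 → 1250 → 1000 → 800 → 640 → 500 → 400 → 320 → 250 → 200 — 3 stops dropped (darker).
Net change so far: 5 2/3 stops darker. Offset with the aperture: f/18 → f/16 → f/14 → f/13 → f/11 → f/10 → f/9 → f/8 → f/7.1 → f/6.3 → f/5.6 → f/5 → f/4.5 → f/4 → f/3.5 → f/3.2 → f/2.8 → f/2.5.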